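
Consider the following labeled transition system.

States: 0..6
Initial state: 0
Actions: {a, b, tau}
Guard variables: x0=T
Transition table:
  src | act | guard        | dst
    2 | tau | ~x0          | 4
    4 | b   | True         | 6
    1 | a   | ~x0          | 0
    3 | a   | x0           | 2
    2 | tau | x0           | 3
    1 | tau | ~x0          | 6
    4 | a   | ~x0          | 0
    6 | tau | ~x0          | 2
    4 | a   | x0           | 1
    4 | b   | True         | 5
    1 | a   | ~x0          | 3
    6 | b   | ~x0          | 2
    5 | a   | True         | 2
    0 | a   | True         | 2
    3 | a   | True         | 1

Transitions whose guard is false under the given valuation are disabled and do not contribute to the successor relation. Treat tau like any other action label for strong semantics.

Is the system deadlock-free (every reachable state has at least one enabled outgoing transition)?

Answer: DEADLOCK at state 1

Trace:
Reachable = {0,1,2,3}
  0: a→2  [1 exit(s)]
  1: ∅  [deadlock]
  2: tau→3  [1 exit(s)]
  3: a→1  a→2  [2 exit(s)]
trace reaching 1: a·tau·a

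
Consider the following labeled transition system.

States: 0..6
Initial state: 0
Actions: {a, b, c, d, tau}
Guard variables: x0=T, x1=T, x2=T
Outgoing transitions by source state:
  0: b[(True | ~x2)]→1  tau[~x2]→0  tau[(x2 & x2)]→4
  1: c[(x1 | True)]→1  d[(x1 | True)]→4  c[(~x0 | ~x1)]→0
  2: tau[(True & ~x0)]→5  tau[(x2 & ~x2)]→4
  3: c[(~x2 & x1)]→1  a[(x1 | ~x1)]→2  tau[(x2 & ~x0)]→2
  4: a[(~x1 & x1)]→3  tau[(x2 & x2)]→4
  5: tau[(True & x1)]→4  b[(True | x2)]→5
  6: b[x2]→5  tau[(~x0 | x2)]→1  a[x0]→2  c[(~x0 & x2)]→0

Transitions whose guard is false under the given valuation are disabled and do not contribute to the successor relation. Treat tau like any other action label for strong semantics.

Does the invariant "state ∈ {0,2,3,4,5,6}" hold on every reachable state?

Answer: INVARIANT VIOLATED at state 1

Trace:
Allowed set {0,2,3,4,5,6}
Reachable = {0,1,4}
  0: safe
  1: outside
  4: safe
counterexample path to 1: b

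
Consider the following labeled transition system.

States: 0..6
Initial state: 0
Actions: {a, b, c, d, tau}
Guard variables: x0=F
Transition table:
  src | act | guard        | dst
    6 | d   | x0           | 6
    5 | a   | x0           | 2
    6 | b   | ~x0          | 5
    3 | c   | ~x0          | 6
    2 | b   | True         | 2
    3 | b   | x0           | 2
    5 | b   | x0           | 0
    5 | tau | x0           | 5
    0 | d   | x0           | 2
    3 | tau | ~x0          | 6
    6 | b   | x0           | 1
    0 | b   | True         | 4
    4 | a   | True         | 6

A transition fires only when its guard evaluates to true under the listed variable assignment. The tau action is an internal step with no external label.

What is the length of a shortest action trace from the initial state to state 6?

Layered search for 6:
  Layer 0: {0}
  Layer 1: {4}
  Layer 2: {6}
depth(6)=2, e.g. b·a

Answer: 2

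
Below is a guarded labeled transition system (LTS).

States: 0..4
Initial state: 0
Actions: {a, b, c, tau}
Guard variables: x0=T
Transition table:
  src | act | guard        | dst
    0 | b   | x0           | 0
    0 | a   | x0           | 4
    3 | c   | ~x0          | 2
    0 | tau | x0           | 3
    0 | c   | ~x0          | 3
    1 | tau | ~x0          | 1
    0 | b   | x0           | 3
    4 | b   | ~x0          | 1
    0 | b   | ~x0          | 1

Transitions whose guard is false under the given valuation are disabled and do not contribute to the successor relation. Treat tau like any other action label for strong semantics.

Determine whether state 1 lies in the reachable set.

Answer: UNREACHABLE

Analysis:
4 transition(s) survive guard evaluation.
L0 = {0}
L1 = {3,4}  total {0,3,4}
Reach set: {0,3,4}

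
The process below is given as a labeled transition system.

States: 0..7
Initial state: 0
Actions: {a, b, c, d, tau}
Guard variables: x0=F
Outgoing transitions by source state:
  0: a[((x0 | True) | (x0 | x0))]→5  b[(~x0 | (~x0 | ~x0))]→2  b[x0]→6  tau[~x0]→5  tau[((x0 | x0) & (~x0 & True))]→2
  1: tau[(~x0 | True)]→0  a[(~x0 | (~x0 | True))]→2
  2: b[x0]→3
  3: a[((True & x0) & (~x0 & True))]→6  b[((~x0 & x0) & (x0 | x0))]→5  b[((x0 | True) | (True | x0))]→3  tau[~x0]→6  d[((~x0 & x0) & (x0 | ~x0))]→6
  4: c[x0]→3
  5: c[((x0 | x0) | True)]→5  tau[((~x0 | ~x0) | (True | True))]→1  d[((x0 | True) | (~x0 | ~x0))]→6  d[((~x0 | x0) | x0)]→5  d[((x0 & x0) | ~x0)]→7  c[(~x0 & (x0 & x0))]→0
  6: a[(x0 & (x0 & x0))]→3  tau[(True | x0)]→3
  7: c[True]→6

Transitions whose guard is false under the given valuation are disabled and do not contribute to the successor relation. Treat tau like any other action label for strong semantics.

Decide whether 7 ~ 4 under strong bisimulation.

Refine partition for ~:
  P[0] = {{0,1,2,3,4,5,6,7}}
  P[1] = {{0},{1},{2,4},{3},{5},{6},{7}}
stable after 2 split(s): 7 block(s)
7∈{7}, 4∈{2,4}

Answer: NOT BISIMILAR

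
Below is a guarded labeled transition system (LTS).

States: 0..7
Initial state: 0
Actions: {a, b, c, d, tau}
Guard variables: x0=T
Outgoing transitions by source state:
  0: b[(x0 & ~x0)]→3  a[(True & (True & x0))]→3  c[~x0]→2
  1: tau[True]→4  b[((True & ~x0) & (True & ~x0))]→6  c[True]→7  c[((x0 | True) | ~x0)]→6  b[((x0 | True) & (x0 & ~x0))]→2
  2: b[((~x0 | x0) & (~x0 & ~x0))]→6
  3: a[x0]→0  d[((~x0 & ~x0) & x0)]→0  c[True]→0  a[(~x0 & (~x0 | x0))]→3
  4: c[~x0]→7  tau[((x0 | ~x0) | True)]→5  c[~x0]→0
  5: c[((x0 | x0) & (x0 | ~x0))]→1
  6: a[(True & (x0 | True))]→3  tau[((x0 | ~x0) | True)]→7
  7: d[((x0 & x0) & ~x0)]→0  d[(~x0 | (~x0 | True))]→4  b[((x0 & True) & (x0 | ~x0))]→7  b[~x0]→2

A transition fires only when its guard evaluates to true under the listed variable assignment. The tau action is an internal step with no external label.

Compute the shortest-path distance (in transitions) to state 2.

Breadth-first toward 2:
  L0 = {0}
  L1 = {3}
2 never appears.

Answer: UNREACHABLE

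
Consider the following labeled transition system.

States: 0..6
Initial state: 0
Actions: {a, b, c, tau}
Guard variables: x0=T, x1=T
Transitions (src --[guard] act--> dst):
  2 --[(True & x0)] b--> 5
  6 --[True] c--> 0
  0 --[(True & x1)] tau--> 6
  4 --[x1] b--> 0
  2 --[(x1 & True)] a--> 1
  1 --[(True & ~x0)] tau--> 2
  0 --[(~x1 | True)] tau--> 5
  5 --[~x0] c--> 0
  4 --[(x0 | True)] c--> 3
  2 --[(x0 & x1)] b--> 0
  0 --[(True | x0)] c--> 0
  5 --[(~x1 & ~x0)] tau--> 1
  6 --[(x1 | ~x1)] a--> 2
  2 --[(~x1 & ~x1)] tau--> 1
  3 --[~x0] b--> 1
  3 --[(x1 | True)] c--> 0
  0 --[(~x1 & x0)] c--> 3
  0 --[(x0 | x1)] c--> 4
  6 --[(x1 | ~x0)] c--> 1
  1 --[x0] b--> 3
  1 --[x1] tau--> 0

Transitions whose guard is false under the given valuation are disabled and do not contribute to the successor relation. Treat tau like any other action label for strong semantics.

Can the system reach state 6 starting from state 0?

15 transition(s) survive guard evaluation.
Layer 0: {0}
Layer 1: {4,5,6}  now seen {0,4,5,6}
Layer 2: {1,2,3}  now seen {0,1,2,3,4,5,6}
Reach set: {0,1,2,3,4,5,6}
Path to 6: tau

Answer: REACHABLE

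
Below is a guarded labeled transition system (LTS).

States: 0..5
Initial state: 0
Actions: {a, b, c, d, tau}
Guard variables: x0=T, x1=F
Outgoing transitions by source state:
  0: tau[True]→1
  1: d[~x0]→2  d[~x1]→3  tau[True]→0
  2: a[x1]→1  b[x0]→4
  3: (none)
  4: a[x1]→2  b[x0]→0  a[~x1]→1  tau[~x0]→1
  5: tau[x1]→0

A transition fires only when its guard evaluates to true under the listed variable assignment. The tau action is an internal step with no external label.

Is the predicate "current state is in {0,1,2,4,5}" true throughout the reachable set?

Allowed set {0,1,2,4,5}
R = {0,1,3}
  0: ✓
  1: ✓
  3: ✗ unsafe
reach 3 via tau·d — violates

Answer: INVARIANT VIOLATED at state 3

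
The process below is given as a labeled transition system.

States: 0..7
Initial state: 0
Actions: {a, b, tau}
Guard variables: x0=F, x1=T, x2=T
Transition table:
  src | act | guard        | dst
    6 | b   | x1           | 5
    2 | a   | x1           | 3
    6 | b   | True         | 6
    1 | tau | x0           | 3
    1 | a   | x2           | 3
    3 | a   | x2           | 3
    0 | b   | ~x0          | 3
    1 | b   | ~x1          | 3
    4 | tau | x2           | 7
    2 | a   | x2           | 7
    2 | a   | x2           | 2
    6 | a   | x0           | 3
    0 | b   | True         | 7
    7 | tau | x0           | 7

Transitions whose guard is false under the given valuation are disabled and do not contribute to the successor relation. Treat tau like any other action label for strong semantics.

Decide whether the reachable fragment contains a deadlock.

Reach set: {0,3,7}
  0: b→3  b→7  [deg 2]
  3: a→3  [deg 1]
  7: ∅  [deadlock]
witness 7: b

Answer: DEADLOCK at state 7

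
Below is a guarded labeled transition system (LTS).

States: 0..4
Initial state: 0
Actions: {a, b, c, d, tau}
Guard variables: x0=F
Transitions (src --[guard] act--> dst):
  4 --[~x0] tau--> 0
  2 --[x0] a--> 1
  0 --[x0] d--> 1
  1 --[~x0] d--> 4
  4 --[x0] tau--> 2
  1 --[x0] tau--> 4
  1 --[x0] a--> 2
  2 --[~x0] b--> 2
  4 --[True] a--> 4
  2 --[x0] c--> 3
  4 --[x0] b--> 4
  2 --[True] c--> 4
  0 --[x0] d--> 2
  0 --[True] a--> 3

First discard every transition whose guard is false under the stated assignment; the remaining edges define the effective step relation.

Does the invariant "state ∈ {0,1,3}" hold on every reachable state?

Answer: INVARIANT HOLDS

Trace:
Safe = {0,1,3}
Reach set: {0,3}
  0: safe
  3: safe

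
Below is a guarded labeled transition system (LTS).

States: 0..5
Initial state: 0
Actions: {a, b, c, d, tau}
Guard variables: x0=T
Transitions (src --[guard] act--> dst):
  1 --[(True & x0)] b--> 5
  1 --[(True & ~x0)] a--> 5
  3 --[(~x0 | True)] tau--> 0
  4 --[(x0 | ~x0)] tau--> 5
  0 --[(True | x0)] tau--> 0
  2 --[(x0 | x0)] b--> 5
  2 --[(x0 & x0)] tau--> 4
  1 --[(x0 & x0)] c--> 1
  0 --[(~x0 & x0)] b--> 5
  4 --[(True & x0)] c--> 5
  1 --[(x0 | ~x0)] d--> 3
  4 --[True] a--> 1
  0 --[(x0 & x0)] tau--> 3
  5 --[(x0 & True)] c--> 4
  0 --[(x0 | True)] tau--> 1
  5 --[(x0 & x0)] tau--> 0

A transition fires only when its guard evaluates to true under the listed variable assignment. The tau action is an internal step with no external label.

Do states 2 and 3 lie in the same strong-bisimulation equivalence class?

Answer: NOT BISIMILAR

Trace:
Compute ~ classes (split until stable):
  π0 = {{0,1,2,3,4,5}}
  π1 = {{0,3},{1},{2},{4},{5}}
  π2 = {{0},{1},{2},{3},{4},{5}}
stable after 3 split(s): 6 block(s)
class of 2: {2}; class of 3: {3}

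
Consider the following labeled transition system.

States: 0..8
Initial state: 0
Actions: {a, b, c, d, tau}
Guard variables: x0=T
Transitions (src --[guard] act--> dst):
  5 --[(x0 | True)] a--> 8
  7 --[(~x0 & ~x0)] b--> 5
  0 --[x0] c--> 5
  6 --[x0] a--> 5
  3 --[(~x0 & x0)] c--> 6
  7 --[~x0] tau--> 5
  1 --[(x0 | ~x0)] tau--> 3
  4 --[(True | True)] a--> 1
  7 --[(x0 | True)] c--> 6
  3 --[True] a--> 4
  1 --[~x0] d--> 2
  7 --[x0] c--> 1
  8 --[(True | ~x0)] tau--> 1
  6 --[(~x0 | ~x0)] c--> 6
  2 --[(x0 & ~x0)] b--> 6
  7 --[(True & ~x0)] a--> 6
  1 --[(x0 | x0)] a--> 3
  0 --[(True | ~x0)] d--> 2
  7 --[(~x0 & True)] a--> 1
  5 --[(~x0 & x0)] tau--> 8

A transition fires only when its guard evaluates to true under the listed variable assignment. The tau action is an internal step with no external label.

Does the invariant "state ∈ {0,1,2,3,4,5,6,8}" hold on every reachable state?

Answer: INVARIANT HOLDS

Working:
Safe = {0,1,2,3,4,5,6,8}
R = {0,1,2,3,4,5,8}
  0: ok
  1: ok
  2: ok
  3: ok
  4: ok
  5: ok
  8: ok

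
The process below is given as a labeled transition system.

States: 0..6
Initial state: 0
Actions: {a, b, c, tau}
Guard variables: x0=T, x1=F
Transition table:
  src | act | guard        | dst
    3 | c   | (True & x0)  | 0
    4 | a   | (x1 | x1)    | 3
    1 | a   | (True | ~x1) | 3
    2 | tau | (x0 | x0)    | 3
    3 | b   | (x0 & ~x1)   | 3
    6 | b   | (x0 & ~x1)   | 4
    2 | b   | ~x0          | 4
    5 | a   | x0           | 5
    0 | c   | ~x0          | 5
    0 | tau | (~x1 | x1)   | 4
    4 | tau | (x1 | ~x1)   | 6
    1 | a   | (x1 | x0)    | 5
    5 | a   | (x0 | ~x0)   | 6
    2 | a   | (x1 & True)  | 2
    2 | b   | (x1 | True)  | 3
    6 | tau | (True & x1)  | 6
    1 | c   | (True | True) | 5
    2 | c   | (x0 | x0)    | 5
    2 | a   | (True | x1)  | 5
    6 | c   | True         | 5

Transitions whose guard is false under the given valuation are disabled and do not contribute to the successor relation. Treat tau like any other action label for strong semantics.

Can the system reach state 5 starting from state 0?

15 transition(s) survive guard evaluation.
depth 0: {0}
depth 1: {4}  now seen {0,4}
depth 2: {6}  now seen {0,4,6}
depth 3: {5}  now seen {0,4,5,6}
Reach set: {0,4,5,6}
witness 5: tau·tau·c

Answer: REACHABLE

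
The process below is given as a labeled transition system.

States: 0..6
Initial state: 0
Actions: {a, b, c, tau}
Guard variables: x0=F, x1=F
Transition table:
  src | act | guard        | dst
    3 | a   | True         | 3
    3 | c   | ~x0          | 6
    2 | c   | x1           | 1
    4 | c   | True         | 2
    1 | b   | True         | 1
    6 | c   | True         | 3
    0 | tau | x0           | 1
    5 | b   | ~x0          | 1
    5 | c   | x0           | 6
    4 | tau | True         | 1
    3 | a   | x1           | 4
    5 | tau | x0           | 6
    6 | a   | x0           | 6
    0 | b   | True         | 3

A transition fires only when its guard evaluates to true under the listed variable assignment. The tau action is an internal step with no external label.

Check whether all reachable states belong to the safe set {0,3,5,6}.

Allowed set {0,3,5,6}
Reach set: {0,3,6}
  0: ✓
  3: ✓
  6: ✓

Answer: INVARIANT HOLDS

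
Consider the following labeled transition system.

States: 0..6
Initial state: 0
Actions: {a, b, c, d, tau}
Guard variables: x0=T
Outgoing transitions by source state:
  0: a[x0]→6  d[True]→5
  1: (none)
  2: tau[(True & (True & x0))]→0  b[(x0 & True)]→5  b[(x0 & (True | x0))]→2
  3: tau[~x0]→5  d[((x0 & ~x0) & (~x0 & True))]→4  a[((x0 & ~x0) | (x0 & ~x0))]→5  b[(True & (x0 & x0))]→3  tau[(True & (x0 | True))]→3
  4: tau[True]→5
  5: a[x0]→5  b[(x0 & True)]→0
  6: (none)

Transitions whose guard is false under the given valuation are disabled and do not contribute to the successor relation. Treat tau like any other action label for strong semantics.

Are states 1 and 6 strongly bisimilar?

Answer: BISIMILAR

Trace:
Compute ~ classes (split until stable):
  P[0] = {{0,1,2,3,4,5,6}}
  P[1] = {{0},{1,6},{2,3},{4},{5}}
  P[2] = {{0},{1,6},{2},{3},{4},{5}}
stable after 3 split(s): 6 block(s)
1∈{1,6}, 6∈{1,6}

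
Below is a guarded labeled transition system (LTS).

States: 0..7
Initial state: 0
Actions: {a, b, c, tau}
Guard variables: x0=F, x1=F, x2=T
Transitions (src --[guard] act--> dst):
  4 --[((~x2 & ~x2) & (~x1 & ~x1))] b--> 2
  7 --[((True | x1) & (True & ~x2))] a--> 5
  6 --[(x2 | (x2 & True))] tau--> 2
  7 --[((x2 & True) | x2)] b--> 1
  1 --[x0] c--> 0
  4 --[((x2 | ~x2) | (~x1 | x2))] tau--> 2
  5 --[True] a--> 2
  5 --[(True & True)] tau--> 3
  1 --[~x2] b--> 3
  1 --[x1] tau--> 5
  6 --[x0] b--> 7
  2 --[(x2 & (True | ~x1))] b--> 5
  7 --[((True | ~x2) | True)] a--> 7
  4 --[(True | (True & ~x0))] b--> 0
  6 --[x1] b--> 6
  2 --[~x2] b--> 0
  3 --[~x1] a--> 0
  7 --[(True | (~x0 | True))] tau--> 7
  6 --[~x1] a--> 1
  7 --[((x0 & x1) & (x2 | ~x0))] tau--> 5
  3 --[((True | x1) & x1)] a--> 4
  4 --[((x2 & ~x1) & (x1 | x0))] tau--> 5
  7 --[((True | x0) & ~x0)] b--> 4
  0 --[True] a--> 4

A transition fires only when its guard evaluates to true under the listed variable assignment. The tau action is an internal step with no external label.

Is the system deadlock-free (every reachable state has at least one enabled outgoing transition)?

R = {0,2,3,4,5}
  0: a→4  [deg 1]
  2: b→5  [deg 1]
  3: a→0  [deg 1]
  4: b→0  tau→2  [deg 2]
  5: a→2  tau→3  [deg 2]

Answer: DEADLOCK-FREE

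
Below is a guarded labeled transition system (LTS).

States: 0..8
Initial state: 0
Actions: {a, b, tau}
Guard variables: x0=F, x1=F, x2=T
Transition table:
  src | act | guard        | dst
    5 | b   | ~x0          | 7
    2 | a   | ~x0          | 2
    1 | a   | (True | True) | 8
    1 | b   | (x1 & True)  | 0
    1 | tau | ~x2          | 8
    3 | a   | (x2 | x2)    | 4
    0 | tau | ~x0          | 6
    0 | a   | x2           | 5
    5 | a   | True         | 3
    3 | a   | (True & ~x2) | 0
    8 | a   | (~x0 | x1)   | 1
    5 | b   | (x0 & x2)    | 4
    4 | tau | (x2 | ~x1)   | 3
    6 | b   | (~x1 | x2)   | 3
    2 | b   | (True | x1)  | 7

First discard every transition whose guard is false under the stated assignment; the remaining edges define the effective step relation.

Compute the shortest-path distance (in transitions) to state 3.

Breadth-first toward 3:
  L0 = {0}
  L1 = {5,6}
  L2 = {3,7}
depth(3)=2, e.g. a·a

Answer: 2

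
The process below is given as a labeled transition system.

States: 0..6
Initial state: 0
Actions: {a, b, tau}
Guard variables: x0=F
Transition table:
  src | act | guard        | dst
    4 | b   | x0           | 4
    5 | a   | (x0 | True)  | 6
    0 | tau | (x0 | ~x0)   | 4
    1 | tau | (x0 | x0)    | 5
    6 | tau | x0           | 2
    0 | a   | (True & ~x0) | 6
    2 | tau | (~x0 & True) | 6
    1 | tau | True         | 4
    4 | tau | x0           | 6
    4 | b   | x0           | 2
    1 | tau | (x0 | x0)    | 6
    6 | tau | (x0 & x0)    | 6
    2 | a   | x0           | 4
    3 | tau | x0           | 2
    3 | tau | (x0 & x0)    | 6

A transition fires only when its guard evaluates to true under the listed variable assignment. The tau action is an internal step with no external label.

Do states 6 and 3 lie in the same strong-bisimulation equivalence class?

Answer: BISIMILAR

Analysis:
Compute ~ classes (split until stable):
  round 0: {{0,1,2,3,4,5,6}}
  round 1: {{0},{1,2},{3,4,6},{5}}
4 equivalence class(es) (converged in 2)
[6]={3,4,6}  [3]={3,4,6}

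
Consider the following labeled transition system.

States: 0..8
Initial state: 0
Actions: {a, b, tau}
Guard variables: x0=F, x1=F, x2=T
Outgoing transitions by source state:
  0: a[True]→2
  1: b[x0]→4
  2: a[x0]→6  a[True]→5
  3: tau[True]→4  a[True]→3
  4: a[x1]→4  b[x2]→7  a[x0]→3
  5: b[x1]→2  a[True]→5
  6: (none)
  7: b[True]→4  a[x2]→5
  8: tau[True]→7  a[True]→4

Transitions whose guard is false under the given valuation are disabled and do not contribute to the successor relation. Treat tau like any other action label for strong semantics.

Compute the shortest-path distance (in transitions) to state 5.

BFS to 5:
  Layer 0: {0}
  Layer 1: {2}
  Layer 2: {5}
depth(5)=2, e.g. a·a

Answer: 2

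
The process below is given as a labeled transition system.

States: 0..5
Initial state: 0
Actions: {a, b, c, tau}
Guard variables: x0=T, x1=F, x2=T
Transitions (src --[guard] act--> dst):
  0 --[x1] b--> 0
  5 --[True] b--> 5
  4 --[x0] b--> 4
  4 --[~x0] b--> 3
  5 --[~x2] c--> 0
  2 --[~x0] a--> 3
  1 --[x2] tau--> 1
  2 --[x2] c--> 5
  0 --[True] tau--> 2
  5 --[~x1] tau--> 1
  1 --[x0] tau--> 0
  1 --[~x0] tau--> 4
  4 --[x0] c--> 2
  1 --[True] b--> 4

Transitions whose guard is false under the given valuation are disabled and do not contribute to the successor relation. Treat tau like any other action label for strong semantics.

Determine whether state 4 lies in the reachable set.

Answer: REACHABLE

Trace:
Guard filter leaves 9 enabled edge(s).
Layer 0: {0}
Layer 1: {2}  now seen {0,2}
Layer 2: {5}  now seen {0,2,5}
Layer 3: {1}  now seen {0,1,2,5}
Layer 4: {4}  now seen {0,1,2,4,5}
R = {0,1,2,4,5}
Path to 4: tau·c·tau·b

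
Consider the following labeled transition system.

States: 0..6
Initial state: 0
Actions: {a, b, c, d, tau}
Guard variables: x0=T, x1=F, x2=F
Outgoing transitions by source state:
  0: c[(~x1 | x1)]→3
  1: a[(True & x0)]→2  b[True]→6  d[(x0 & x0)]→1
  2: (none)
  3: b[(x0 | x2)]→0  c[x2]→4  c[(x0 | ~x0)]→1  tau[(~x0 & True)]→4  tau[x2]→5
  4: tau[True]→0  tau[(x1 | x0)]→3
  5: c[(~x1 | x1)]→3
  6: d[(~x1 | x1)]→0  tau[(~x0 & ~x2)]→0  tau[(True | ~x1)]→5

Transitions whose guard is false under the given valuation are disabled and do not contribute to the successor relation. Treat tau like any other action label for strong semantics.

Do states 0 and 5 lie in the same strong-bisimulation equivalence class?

Bisimulation quotient by refinement:
  round 0: {{0,1,2,3,4,5,6}}
  round 1: {{0,5},{1},{2},{3},{4},{6}}
stable after 2 split(s): 6 block(s)
0∈{0,5}, 5∈{0,5}

Answer: BISIMILAR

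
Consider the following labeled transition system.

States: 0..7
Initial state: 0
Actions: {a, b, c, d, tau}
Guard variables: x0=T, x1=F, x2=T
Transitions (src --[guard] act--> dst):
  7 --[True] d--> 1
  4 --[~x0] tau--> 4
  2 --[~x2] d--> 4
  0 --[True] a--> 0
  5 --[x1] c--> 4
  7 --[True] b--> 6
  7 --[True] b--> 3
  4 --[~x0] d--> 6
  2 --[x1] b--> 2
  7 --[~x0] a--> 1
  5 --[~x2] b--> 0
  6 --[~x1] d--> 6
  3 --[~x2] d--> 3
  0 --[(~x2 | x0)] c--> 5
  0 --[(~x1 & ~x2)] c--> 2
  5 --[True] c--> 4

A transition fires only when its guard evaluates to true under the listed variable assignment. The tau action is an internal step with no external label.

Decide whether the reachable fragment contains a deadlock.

Answer: DEADLOCK at state 4

Working:
Reach set: {0,4,5}
  0: a→0  c→5  [2 exit(s)]
  4: ∅  [STUCK]
  5: c→4  [1 exit(s)]
Path to 4: c·c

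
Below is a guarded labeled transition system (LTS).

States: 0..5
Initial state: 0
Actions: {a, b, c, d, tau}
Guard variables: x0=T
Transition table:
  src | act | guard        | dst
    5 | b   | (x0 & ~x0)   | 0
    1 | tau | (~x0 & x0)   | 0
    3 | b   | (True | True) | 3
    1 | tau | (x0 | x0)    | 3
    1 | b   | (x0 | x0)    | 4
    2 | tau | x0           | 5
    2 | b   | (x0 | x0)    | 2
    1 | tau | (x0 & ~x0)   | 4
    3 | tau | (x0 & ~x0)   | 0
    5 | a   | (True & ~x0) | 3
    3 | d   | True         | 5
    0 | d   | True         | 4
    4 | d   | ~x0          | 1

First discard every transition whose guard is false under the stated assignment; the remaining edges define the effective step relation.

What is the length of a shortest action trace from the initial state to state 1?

BFS to 1:
  depth 0: {0}
  depth 1: {4}
1 never appears.

Answer: UNREACHABLE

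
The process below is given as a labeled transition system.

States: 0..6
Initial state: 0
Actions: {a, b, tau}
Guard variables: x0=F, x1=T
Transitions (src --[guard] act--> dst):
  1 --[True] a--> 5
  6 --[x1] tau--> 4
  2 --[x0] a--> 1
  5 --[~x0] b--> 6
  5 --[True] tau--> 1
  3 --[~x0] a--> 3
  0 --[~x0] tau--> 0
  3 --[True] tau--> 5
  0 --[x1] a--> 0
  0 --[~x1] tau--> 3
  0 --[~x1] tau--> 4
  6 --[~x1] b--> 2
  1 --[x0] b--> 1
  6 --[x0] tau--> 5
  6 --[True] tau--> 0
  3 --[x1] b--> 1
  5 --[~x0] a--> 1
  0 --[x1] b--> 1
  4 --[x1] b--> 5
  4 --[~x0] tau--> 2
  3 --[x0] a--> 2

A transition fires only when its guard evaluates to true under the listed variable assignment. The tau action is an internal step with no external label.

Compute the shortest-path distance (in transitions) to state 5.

Breadth-first toward 5:
  Layer 0: {0}
  Layer 1: {1}
  Layer 2: {5}
5 enters at depth 2; path b·a

Answer: 2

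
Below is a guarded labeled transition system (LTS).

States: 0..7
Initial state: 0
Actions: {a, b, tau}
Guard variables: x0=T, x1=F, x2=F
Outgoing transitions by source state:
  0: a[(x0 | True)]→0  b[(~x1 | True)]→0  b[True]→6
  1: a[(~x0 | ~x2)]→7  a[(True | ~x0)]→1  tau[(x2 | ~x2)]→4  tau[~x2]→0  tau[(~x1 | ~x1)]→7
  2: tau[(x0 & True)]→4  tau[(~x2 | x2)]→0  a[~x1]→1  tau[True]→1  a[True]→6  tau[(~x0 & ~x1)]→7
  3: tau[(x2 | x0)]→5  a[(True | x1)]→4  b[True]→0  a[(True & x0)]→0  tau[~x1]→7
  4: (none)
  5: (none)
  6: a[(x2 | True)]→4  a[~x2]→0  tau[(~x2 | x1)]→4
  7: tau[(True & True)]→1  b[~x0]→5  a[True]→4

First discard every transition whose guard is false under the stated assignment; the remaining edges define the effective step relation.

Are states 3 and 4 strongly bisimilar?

Answer: NOT BISIMILAR

Working:
Bisimulation quotient by refinement:
  round 0: {{0,1,2,3,4,5,6,7}}
  round 1: {{0},{1,2,6,7},{3},{4,5}}
  round 2: {{0},{1,2},{3},{4,5},{6},{7}}
  round 3: {{0},{1},{2},{3},{4,5},{6},{7}}
7 equivalence class(es) (converged in 4)
class of 3: {3}; class of 4: {4,5}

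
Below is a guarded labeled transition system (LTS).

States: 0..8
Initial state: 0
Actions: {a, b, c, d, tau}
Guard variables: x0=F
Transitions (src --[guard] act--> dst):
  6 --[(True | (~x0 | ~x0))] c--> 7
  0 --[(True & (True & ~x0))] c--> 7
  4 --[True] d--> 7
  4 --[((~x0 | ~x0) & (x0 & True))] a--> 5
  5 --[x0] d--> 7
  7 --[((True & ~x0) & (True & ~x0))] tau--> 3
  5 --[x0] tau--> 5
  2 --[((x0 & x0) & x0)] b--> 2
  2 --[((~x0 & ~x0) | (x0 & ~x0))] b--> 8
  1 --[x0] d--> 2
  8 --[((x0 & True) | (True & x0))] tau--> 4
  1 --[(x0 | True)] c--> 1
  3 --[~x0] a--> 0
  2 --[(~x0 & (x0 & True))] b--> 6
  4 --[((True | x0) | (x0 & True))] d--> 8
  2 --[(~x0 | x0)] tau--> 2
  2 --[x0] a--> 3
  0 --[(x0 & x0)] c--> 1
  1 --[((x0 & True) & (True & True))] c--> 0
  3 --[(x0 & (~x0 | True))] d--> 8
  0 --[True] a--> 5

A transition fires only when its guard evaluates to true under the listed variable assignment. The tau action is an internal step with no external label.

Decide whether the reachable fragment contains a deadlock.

Answer: DEADLOCK at state 5

Trace:
Reach set: {0,3,5,7}
  0: a→5  c→7  [deg 2]
  3: a→0  [deg 1]
  5: ∅  [no exit]
  7: tau→3  [deg 1]
Path to 5: a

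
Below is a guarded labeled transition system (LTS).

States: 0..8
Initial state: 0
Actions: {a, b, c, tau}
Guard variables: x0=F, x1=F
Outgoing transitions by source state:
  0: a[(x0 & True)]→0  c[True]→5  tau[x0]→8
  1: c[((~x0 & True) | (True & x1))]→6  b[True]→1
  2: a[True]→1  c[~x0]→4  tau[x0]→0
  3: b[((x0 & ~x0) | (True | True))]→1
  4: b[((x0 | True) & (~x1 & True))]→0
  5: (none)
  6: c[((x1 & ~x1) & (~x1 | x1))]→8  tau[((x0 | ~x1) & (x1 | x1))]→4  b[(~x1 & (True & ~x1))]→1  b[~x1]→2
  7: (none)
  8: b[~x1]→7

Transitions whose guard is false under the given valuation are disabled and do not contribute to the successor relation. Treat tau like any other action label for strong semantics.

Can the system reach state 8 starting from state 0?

10 transition(s) survive guard evaluation.
L0 = {0}
L1 = {5}  cumulative {0,5}
R = {0,5}

Answer: UNREACHABLE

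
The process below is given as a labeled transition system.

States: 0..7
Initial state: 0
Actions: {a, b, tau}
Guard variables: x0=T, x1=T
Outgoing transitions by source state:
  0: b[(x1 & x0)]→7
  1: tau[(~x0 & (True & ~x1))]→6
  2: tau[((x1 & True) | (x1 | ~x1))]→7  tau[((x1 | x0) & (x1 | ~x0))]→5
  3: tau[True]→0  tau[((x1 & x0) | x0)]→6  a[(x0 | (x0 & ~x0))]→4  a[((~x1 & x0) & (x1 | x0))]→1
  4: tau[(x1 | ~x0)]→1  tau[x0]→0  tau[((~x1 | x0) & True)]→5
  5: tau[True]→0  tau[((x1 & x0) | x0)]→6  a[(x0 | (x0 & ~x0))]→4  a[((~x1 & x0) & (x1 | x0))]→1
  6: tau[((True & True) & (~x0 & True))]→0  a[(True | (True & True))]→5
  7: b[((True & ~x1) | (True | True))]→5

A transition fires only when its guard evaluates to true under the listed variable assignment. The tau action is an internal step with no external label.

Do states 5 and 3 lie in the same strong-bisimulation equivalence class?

Refine partition for ~:
  P[0] = {{0,1,2,3,4,5,6,7}}
  P[1] = {{0,7},{1},{2,4},{3,5},{6}}
  P[2] = {{0},{1},{2},{3,5},{4},{6},{7}}
stable after 3 split(s): 7 block(s)
[5]={3,5}  [3]={3,5}

Answer: BISIMILAR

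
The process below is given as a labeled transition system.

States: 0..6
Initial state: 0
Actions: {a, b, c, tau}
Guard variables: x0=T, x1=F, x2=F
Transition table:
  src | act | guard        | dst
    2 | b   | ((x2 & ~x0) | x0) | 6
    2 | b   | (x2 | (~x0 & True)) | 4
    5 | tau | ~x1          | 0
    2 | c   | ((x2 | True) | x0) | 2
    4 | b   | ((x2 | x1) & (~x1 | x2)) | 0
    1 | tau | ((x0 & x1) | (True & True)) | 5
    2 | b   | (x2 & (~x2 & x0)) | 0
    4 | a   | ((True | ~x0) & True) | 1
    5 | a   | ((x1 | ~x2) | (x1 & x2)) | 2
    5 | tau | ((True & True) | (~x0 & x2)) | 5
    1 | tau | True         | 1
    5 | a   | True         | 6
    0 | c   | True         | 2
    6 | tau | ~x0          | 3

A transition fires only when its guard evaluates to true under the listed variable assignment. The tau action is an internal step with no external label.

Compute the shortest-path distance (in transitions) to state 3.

Layered search for 3:
  Layer 0: {0}
  Layer 1: {2}
  Layer 2: {6}
3 never appears.

Answer: UNREACHABLE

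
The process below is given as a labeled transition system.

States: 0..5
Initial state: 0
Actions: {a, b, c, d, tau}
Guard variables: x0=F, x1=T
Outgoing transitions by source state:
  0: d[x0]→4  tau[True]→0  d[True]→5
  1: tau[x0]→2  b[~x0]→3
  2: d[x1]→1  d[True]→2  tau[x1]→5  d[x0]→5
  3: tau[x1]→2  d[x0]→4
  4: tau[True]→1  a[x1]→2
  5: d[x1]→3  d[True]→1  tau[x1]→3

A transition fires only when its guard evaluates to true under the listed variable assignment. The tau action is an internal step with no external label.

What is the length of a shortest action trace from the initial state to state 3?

Layered search for 3:
  depth 0: {0}
  depth 1: {5}
  depth 2: {1,3}
3 enters at depth 2; path d·d

Answer: 2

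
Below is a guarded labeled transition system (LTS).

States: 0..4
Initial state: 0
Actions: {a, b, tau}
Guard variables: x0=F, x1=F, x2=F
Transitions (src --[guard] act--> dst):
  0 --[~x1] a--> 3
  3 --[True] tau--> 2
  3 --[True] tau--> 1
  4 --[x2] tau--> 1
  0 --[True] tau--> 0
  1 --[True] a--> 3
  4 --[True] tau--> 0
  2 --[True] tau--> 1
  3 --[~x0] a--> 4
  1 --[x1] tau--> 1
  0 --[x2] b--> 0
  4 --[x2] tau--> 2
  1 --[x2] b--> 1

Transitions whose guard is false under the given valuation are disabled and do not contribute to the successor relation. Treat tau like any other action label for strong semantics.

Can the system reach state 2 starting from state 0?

8 transition(s) survive guard evaluation.
Layer 0: {0}
Layer 1: {3}  total {0,3}
Layer 2: {1,2,4}  total {0,1,2,3,4}
Reach set: {0,1,2,3,4}
trace reaching 2: a·tau

Answer: REACHABLE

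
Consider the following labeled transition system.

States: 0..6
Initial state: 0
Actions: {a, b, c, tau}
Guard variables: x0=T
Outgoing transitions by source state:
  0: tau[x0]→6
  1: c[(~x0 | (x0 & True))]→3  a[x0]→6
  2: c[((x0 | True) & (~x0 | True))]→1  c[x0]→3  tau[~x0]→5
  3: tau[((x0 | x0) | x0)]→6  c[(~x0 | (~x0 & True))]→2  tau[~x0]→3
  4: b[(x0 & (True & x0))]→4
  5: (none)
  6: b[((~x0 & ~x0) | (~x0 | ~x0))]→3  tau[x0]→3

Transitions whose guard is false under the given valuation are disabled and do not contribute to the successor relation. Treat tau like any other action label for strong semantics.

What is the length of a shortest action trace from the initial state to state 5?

Answer: UNREACHABLE

Working:
Layered search for 5:
  Layer 0: {0}
  Layer 1: {6}
  Layer 2: {3}
5 never appears.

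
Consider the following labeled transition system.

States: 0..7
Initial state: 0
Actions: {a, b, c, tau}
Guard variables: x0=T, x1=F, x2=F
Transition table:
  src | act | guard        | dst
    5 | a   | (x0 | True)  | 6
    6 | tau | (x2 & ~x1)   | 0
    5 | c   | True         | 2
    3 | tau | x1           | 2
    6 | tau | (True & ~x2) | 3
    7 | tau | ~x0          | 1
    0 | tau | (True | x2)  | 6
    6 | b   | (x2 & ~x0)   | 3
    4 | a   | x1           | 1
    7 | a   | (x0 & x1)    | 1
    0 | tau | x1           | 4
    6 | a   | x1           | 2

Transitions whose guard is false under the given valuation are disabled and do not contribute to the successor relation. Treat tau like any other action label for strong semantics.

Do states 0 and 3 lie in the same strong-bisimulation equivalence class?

Bisimulation quotient by refinement:
  P[0] = {{0,1,2,3,4,5,6,7}}
  P[1] = {{0,6},{1,2,3,4,7},{5}}
  P[2] = {{0},{1,2,3,4,7},{5},{6}}
Fixed point at round 3; 4 class(es).
[0]={0}  [3]={1,2,3,4,7}

Answer: NOT BISIMILAR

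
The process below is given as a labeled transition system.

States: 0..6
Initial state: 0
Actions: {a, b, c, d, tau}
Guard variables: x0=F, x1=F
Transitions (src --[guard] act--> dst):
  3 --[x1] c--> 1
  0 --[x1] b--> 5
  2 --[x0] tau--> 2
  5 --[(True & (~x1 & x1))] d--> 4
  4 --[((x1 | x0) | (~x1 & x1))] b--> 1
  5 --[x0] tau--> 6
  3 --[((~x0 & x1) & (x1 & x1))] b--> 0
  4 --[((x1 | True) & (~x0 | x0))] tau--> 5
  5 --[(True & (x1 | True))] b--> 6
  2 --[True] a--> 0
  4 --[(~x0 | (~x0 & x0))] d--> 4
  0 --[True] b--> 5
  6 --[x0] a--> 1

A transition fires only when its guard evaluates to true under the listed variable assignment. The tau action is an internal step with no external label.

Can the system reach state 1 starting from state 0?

5 transition(s) survive guard evaluation.
depth 0: {0}
depth 1: {5}  total {0,5}
depth 2: {6}  total {0,5,6}
R = {0,5,6}

Answer: UNREACHABLE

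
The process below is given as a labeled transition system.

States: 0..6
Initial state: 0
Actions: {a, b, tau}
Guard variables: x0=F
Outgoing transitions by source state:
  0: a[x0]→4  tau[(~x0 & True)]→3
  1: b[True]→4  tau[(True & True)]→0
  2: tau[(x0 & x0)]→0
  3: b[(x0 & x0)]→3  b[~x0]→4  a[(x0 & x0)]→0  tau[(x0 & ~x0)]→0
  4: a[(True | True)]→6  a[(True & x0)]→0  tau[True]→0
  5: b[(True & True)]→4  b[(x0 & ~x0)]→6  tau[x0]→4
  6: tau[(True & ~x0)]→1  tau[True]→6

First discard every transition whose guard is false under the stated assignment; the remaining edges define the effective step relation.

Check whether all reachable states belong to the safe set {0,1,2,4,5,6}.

Inv-set: {0,1,2,4,5,6}
R = {0,1,3,4,6}
  0: ✓
  1: ✓
  3: outside
  4: ✓
  6: ✓
reach 3 via tau — violates

Answer: INVARIANT VIOLATED at state 3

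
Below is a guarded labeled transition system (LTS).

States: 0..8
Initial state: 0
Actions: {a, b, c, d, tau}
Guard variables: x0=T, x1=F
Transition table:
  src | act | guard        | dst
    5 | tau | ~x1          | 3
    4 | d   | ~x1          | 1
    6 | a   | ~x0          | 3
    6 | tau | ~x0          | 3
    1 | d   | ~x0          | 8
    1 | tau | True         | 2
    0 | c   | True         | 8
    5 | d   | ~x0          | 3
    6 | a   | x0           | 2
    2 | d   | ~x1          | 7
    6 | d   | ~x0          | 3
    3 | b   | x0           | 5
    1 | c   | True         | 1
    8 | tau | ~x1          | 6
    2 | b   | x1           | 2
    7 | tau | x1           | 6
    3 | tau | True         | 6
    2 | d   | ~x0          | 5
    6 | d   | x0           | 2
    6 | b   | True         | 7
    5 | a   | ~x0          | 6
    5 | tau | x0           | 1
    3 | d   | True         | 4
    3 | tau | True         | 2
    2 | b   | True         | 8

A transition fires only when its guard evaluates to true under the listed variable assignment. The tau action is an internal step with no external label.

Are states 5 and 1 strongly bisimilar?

Answer: NOT BISIMILAR

Analysis:
Compute ~ classes (split until stable):
  π0 = {{0,1,2,3,4,5,6,7,8}}
  π1 = {{0},{1},{2},{3},{4},{5,8},{6},{7}}
  π2 = {{0},{1},{2},{3},{4},{5},{6},{7},{8}}
9 equivalence class(es) (converged in 3)
[5]={5}  [1]={1}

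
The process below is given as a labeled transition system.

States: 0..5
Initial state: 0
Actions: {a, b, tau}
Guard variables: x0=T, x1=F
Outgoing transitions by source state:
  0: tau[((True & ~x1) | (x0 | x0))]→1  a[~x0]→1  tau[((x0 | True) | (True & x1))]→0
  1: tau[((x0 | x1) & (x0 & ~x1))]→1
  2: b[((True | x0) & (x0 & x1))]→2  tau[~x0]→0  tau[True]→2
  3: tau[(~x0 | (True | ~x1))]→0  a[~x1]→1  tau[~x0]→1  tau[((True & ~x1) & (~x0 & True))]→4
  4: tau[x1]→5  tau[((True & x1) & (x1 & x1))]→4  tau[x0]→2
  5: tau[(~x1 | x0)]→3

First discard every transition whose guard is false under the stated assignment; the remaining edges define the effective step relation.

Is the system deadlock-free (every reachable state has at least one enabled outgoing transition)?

Answer: DEADLOCK-FREE

Trace:
Reach set: {0,1}
  0: tau→0  tau→1  [2 exit(s)]
  1: tau→1  [1 exit(s)]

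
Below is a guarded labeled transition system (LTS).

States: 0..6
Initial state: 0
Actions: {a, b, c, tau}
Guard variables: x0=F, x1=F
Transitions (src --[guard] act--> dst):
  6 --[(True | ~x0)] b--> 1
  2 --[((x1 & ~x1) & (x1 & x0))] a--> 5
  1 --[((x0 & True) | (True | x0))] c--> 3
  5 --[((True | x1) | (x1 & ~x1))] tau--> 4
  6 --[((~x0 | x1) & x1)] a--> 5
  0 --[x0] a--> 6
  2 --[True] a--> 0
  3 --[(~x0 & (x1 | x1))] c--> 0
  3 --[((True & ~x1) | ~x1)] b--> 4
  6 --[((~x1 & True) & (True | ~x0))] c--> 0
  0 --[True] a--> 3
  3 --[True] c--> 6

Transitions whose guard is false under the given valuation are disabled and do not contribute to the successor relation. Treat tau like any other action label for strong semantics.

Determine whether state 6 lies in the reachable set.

Answer: REACHABLE

Working:
Guard filter leaves 8 enabled edge(s).
Layer 0: {0}
Layer 1: {3}  now seen {0,3}
Layer 2: {4,6}  now seen {0,3,4,6}
Layer 3: {1}  now seen {0,1,3,4,6}
Reach set: {0,1,3,4,6}
Path to 6: a·c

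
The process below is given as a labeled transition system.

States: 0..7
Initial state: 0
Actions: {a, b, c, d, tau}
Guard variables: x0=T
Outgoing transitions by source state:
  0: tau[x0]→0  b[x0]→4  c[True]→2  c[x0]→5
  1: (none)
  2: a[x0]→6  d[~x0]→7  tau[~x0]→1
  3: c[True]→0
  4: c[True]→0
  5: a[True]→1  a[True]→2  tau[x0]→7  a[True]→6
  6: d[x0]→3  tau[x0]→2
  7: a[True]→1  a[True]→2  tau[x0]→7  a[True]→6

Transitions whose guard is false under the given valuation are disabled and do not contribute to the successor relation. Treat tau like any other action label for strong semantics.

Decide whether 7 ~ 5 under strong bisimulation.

Compute ~ classes (split until stable):
  P[0] = {{0,1,2,3,4,5,6,7}}
  P[1] = {{0},{1},{2},{3,4},{5,7},{6}}
stable after 2 split(s): 6 block(s)
class of 7: {5,7}; class of 5: {5,7}

Answer: BISIMILAR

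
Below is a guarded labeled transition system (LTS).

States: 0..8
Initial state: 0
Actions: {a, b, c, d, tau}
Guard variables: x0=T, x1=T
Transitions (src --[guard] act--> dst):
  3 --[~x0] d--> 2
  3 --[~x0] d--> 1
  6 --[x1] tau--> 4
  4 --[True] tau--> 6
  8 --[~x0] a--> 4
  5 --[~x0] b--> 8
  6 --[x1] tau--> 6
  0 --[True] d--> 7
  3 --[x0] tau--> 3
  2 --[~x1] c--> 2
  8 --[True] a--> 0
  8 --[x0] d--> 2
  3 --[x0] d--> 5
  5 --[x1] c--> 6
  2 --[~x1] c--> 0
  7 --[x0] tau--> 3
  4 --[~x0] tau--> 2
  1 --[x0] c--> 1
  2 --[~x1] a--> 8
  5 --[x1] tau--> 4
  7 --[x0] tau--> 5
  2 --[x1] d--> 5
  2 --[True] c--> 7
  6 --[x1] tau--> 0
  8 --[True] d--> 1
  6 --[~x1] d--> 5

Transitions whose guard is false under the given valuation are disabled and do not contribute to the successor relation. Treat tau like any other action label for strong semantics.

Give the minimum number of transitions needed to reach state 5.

Breadth-first toward 5:
  L0 = {0}
  L1 = {7}
  L2 = {3,5}
depth(5)=2, e.g. d·tau

Answer: 2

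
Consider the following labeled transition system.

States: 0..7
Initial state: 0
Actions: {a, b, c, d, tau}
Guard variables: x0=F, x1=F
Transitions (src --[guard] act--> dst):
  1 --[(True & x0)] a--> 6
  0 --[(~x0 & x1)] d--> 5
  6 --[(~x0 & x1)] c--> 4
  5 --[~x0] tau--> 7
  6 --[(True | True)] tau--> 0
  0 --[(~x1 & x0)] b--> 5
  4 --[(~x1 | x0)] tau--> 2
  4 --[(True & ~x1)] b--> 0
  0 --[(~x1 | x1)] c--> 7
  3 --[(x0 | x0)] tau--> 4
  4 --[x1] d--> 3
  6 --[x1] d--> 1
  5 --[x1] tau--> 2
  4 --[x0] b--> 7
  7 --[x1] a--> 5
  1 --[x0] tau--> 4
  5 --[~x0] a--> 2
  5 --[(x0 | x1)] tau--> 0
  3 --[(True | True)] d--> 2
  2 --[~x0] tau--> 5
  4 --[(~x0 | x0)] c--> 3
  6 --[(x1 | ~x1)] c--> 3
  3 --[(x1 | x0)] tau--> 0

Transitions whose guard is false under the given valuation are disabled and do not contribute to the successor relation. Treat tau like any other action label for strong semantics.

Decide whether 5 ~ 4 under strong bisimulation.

Compute ~ classes (split until stable):
  round 0: {{0,1,2,3,4,5,6,7}}
  round 1: {{0},{1,7},{2},{3},{4},{5},{6}}
7 equivalence class(es) (converged in 2)
5∈{5}, 4∈{4}

Answer: NOT BISIMILAR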